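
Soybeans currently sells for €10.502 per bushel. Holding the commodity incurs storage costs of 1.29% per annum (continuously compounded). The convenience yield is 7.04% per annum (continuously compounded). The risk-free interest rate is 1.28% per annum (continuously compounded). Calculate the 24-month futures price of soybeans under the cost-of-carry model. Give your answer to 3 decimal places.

€9.604 per bushel

Net carry = r + u − y = 0.0128 + 0.0129 − 0.0704 = -0.0447
F = S·e^((r+u−y)T) = 10.502 · e^(-0.0447 × 24/12) = 10.502 · e^-0.089400
= 10.502 × 0.914480 = €9.604 per bushel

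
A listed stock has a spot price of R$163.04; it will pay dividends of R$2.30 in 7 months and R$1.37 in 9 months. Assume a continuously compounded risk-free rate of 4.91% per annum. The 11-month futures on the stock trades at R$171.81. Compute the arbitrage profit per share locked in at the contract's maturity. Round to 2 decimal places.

R$4.98 per share

PV(dividends) I = 2.30·e^(−0.0491·7/12) + 1.37·e^(−0.0491·9/12) = 3.5555
Fair futures F* = (S − I)·e^(rT) = (163.04 − 3.5555)·e^0.045008 = 159.4845 × 1.046036 = 166.8265
Market R$171.81 > fair 166.8265: forward overpriced → cash-and-carry (borrow at r, buy the stock and collect the dividends, short the forward).
Profit at T = |F_mkt − F*| = |171.81 − 166.8265| = R$4.98 per share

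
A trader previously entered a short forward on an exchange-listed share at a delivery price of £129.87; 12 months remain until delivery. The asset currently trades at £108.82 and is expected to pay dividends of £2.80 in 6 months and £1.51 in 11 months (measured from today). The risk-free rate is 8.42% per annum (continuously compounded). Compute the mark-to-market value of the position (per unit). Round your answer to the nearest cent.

PV(remaining dividends) I = 2.80·e^(−0.0842·6/12) + 1.51·e^(−0.0842·11/12) = 4.0824
Current forward F = (S − I)·e^(rT) = (108.82 − 4.0824)·e^(0.0842·12/12) = 104.7376 × 1.087846 = 113.9384
Value (long) = (F − K)·e^(−rT) = (113.9384 − 129.87) × 0.919247 = -14.6451
Short position value = −(long value) = £14.65

£14.65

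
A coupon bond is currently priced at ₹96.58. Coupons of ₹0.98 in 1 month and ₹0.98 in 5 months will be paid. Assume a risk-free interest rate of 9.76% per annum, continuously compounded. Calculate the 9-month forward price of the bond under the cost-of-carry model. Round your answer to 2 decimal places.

₹101.86

PV(coupons) I = 0.98·e^(−0.0976·1/12) + 0.98·e^(−0.0976·5/12)
I = 0.9721 + 0.9409 = 1.9130
F = (S − I)·e^(rT) = (96.58 − 1.9130) · e^(0.0976·9/12)
= 94.6670 · e^0.073200 = 94.6670 × 1.075946 = ₹101.86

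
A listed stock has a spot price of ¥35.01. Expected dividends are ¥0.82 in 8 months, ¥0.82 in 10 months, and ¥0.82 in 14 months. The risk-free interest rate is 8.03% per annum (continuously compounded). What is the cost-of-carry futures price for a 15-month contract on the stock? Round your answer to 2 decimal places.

¥36.17

PV(dividends) I = 0.82·e^(−0.0803·8/12) + 0.82·e^(−0.0803·10/12) + 0.82·e^(−0.0803·14/12)
I = 0.7773 + 0.7669 + 0.7467 = 2.2909
F = (S − I)·e^(rT) = (35.01 − 2.2909) · e^(0.0803·15/12)
= 32.7191 · e^0.100375 = 32.7191 × 1.105585 = ¥36.17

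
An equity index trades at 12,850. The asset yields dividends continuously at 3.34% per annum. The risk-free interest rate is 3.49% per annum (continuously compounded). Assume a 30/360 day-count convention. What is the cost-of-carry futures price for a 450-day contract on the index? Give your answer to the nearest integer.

12,874

F = S·e^((r − q)T) = 12850 · e^((0.0349 − 0.0334) × 450/360)
= 12850 · e^0.001875 = 12850 × 1.001877
F = 12,874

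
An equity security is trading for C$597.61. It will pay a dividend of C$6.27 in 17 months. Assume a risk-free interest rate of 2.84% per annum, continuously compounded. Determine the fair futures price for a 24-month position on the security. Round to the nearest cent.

PV(dividends) I = 6.27·e^(−0.0284·17/12)
I = 6.0227
F = (S − I)·e^(rT) = (597.61 − 6.0227) · e^(0.0284·24/12)
= 591.5873 · e^0.056800 = 591.5873 × 1.058444 = C$626.16

C$626.16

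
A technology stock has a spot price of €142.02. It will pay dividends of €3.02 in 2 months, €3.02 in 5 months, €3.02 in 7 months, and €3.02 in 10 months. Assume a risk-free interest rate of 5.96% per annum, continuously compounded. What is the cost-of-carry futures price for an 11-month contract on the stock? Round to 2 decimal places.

€137.61

PV(dividends) I = 3.02·e^(−0.0596·2/12) + 3.02·e^(−0.0596·5/12) + 3.02·e^(−0.0596·7/12) + 3.02·e^(−0.0596·10/12)
I = 2.9901 + 2.9459 + 2.9168 + 2.8737 = 11.7265
F = (S − I)·e^(rT) = (142.02 − 11.7265) · e^(0.0596·11/12)
= 130.2935 · e^0.054633 = 130.2935 × 1.056153 = €137.61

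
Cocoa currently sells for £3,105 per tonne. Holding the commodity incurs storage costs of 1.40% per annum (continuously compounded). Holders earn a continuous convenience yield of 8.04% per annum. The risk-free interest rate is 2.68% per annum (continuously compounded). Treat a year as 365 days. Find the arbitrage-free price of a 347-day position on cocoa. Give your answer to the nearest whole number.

£2,990 per tonne

Net carry = r + u − y = 0.0268 + 0.0140 − 0.0804 = -0.0396
F = S·e^((r+u−y)T) = 3105 · e^(-0.0396 × 347/365) = 3105 · e^-0.037647
= 3105 × 0.963053 = £2,990 per tonne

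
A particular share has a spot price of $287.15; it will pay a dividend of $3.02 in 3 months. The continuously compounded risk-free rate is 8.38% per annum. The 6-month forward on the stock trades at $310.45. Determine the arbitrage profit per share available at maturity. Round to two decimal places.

$14.10 per share

PV(dividends) I = 3.02·e^(−0.0838·3/12) = 2.9574
Fair forward F* = (S − I)·e^(rT) = (287.15 − 2.9574)·e^0.041900 = 284.1926 × 1.042790 = 296.3532
Market $310.45 > fair 296.3532: forward overpriced → cash-and-carry (borrow at r, buy the stock and collect the dividends, short the forward).
Profit at T = |F_mkt − F*| = |310.45 − 296.3532| = $14.10 per share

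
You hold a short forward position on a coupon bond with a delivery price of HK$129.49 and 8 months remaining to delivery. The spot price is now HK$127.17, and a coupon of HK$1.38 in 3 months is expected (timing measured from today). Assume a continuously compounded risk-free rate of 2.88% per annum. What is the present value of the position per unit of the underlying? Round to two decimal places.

HK$1.23

PV(remaining coupons) I = 1.38·e^(−0.0288·3/12) = 1.3701
Current forward F = (S − I)·e^(rT) = (127.17 − 1.3701)·e^(0.0288·8/12) = 125.7999 × 1.019386 = 128.2387
Value (long) = (F − K)·e^(−rT) = (128.2387 − 129.49) × 0.980983 = -1.2275
Short position value = −(long value) = HK$1.23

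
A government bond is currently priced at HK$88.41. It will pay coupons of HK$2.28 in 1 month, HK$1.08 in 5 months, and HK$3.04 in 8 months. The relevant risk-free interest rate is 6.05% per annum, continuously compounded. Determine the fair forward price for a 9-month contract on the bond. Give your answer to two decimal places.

PV(coupons) I = 2.28·e^(−0.0605·1/12) + 1.08·e^(−0.0605·5/12) + 3.04·e^(−0.0605·8/12)
I = 2.2685 + 1.0531 + 2.9198 = 6.2414
F = (S − I)·e^(rT) = (88.41 − 6.2414) · e^(0.0605·9/12)
= 82.1686 · e^0.045375 = 82.1686 × 1.046420 = HK$85.98

HK$85.98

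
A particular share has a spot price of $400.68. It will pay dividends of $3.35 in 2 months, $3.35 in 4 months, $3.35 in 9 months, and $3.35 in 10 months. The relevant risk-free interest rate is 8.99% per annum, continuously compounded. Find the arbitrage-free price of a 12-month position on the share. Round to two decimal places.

PV(dividends) I = 3.35·e^(−0.0899·2/12) + 3.35·e^(−0.0899·4/12) + 3.35·e^(−0.0899·9/12) + 3.35·e^(−0.0899·10/12)
I = 3.3002 + 3.2511 + 3.1316 + 3.1082 = 12.7911
F = (S − I)·e^(rT) = (400.68 − 12.7911) · e^(0.0899·12/12)
= 387.8889 · e^0.089900 = 387.8889 × 1.094065 = $424.38

$424.38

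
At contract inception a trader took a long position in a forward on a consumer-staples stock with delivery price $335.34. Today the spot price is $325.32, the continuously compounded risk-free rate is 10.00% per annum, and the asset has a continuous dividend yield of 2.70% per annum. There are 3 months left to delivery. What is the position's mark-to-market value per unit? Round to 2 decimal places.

Current fair forward for the remaining 3 months: F = S·e^((r − q)·T), (r − q) = 0.1000 − 0.0270 = 0.0730
F = 325.32 · e^(0.0730 × 3/12) = 325.32 × 1.018418 = 331.3117
Value of long forward = (F − K)·e^(−rT) = (331.3117 − 335.34) · e^(−0.1000·3/12)
= -4.0283 × 0.975310 = -3.93

-$3.93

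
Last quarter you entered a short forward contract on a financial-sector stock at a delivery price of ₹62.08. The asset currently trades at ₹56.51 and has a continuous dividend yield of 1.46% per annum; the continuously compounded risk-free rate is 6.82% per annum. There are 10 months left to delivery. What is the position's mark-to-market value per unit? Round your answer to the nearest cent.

Current fair forward for the remaining 10 months: F = S·e^((r − q)·T), (r − q) = 0.0682 − 0.0146 = 0.0536
F = 56.51 · e^(0.0536 × 10/12) = 56.51 × 1.045679 = 59.0913
Value of long forward = (F − K)·e^(−rT) = (59.0913 − 62.08) · e^(−0.0682·10/12)
= -2.9887 × 0.944752 = -2.82
Short position value = −(long value) = ₹2.82

₹2.82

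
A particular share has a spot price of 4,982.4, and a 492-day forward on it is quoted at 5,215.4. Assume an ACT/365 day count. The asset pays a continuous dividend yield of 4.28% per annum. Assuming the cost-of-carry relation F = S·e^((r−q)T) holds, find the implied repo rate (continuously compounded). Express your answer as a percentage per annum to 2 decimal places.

From F = S·e^((r−q)T): (r − q) = ln(F/S)/T
ln(5215.4/4982.4) = ln(1.046765) = 0.045704
(r − q) = 0.045704 / (492/365) = 0.033906
r = ln(F/S)/T + q = 0.033906 + 0.0428 = 0.076706
r = 7.67%

7.67%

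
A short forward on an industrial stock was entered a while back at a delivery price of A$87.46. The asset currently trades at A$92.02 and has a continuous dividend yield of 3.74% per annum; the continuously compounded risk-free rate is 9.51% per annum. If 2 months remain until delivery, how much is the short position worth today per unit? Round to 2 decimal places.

-A$5.36

Current fair forward for the remaining 2 months: F = S·e^((r − q)·T), (r − q) = 0.0951 − 0.0374 = 0.0577
F = 92.02 · e^(0.0577 × 2/12) = 92.02 × 1.009663 = 92.9092
Value of long forward = (F − K)·e^(−rT) = (92.9092 − 87.46) · e^(−0.0951·2/12)
= 5.4492 × 0.984275 = 5.36
Short position value = −(long value) = -A$5.36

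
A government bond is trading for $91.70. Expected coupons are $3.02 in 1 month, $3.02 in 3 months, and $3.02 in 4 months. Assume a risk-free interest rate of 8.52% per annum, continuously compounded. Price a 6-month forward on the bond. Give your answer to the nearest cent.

PV(coupons) I = 3.02·e^(−0.0852·1/12) + 3.02·e^(−0.0852·3/12) + 3.02·e^(−0.0852·4/12)
I = 2.9986 + 2.9564 + 2.9354 = 8.8904
F = (S − I)·e^(rT) = (91.70 − 8.8904) · e^(0.0852·6/12)
= 82.8096 · e^0.042600 = 82.8096 × 1.043520 = $86.41

$86.41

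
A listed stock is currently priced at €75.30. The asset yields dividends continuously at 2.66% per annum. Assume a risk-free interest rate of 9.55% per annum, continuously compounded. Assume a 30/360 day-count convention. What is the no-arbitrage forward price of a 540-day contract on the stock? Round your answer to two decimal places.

F = S·e^((r − q)T) = 75.30 · e^((0.0955 − 0.0266) × 540/360)
= 75.30 · e^0.103350 = 75.30 × 1.108879
F = €83.50

€83.50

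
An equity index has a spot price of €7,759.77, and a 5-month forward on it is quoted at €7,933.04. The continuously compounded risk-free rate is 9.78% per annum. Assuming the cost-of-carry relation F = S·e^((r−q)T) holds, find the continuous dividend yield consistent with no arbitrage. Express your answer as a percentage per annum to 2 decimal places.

From F = S·e^((r−q)T): (r − q) = ln(F/S)/T
ln(7933.04/7759.77) = ln(1.022329) = 0.022083
(r − q) = 0.022083 / (5/12) = 0.052999
q = r − ln(F/S)/T = 0.0978 − 0.052999 = 0.044801
q = 4.48%

4.48%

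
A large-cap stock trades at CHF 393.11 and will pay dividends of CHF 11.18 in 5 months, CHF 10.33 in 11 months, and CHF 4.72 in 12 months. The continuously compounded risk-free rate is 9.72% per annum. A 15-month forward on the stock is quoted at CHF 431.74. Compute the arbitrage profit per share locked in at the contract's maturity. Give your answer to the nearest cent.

PV(dividends) I = 11.18·e^(−0.0972·5/12) + 10.33·e^(−0.0972·11/12) + 4.72·e^(−0.0972·12/12) = 24.4685
Fair forward F* = (S − I)·e^(rT) = (393.11 − 24.4685)·e^0.121500 = 368.6415 × 1.129189 = 416.2659
Market CHF 431.74 > fair 416.2659: forward overpriced → cash-and-carry (borrow at r, buy the stock and collect the dividends, short the forward).
Profit at T = |F_mkt − F*| = |431.74 − 416.2659| = CHF 15.47 per share

CHF 15.47 per share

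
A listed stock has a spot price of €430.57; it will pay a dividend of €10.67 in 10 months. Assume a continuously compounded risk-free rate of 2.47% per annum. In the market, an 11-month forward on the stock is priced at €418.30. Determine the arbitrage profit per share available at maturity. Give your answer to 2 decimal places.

€11.44 per share

PV(dividends) I = 10.67·e^(−0.0247·10/12) = 10.4526
Fair forward F* = (S − I)·e^(rT) = (430.57 − 10.4526)·e^0.022642 = 420.1174 × 1.022900 = 429.7381
Market €418.30 < fair 429.7381: forward underpriced → reverse cash-and-carry (short the stock, invest proceeds at r, pay the dividends, go long the forward).
Profit at T = |F_mkt − F*| = |418.30 − 429.7381| = €11.44 per share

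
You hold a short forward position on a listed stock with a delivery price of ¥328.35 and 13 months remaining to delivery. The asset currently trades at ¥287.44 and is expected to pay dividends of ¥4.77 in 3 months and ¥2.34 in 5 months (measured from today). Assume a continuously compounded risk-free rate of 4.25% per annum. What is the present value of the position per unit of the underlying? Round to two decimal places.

PV(remaining dividends) I = 4.77·e^(−0.0425·3/12) + 2.34·e^(−0.0425·5/12) = 7.0185
Current forward F = (S − I)·e^(rT) = (287.44 − 7.0185)·e^(0.0425·13/12) = 280.4215 × 1.047118 = 293.6344
Value (long) = (F − K)·e^(−rT) = (293.6344 − 328.35) × 0.955002 = -33.1535
Short position value = −(long value) = ¥33.15

¥33.15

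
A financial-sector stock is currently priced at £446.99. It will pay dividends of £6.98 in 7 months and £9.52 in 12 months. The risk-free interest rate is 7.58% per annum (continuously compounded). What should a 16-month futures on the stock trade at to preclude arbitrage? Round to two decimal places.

PV(dividends) I = 6.98·e^(−0.0758·7/12) + 9.52·e^(−0.0758·12/12)
I = 6.6781 + 8.8251 = 15.5032
F = (S − I)·e^(rT) = (446.99 − 15.5032) · e^(0.0758·16/12)
= 431.4868 · e^0.101067 = 431.4868 × 1.106351 = £477.38

£477.38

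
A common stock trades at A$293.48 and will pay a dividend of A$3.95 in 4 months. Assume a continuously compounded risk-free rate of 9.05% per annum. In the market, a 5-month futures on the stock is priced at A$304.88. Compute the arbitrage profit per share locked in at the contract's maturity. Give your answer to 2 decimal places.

PV(dividends) I = 3.95·e^(−0.0905·4/12) = 3.8326
Fair futures F* = (S − I)·e^(rT) = (293.48 − 3.8326)·e^0.037708 = 289.6474 × 1.038428 = 300.7780
Market A$304.88 > fair 300.7780: forward overpriced → cash-and-carry (borrow at r, buy the stock and collect the dividends, short the forward).
Profit at T = |F_mkt − F*| = |304.88 − 300.7780| = A$4.10 per share

A$4.10 per share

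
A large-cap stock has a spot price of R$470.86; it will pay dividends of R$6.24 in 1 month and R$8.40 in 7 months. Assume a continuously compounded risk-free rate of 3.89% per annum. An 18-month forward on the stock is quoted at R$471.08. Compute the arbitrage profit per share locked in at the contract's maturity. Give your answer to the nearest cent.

PV(dividends) I = 6.24·e^(−0.0389·1/12) + 8.40·e^(−0.0389·7/12) = 14.4313
Fair forward F* = (S − I)·e^(rT) = (470.86 − 14.4313)·e^0.058350 = 456.4287 × 1.060086 = 483.8537
Market R$471.08 < fair 483.8537: forward underpriced → reverse cash-and-carry (short the stock, invest proceeds at r, pay the dividends, go long the forward).
Profit at T = |F_mkt − F*| = |471.08 − 483.8537| = R$12.77 per share

R$12.77 per share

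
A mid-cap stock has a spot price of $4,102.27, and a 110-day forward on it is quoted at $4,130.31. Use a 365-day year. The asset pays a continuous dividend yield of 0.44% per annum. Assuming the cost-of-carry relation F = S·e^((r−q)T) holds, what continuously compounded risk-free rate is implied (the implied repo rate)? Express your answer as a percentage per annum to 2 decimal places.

2.70%

From F = S·e^((r−q)T): (r − q) = ln(F/S)/T
ln(4130.31/4102.27) = ln(1.006835) = 0.006812
(r − q) = 0.006812 / (110/365) = 0.022603
r = ln(F/S)/T + q = 0.022603 + 0.0044 = 0.027003
r = 2.70%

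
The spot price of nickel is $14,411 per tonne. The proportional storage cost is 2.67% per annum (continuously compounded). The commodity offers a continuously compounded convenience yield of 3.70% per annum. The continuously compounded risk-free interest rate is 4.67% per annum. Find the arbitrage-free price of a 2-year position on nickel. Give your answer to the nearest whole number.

Net carry = r + u − y = 0.0467 + 0.0267 − 0.0370 = 0.0364
F = S·e^((r+u−y)T) = 14411 · e^(0.0364 × 2) = 14411 · e^0.072800
= 14411 × 1.075515 = $15,499 per tonne

$15,499 per tonne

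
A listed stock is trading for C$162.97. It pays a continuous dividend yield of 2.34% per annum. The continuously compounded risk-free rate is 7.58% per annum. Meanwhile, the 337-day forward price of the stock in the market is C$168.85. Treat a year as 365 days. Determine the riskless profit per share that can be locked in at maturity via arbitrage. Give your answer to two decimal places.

C$2.20 per share

Fair forward: F* = S·e^(carry·T), with carry = (r − q) = 0.0758 − 0.0234 = 0.0524
F* = 162.97 · e^(0.0524 × 337/365) = 162.97 · e^0.048380 = 162.97 × 1.049569 = C$171.0483
Market C$168.85 < fair C$171.0483: forward underpriced → reverse cash-and-carry (short spot, go long the forward).
At maturity, profit = |F_mkt − F*| = |168.85 − 171.0483| = C$2.20 per share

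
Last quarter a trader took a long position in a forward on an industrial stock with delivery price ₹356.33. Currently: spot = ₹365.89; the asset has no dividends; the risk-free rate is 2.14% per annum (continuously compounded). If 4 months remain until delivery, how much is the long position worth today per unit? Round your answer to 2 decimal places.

₹12.09

Current fair forward for the remaining 4 months: F = S·e^(r·T), r = 0.0214
F = 365.89 · e^(0.0214 × 4/12) = 365.89 × 1.007159 = 368.5094
Value of long forward = (F − K)·e^(−rT) = (368.5094 − 356.33) · e^(−0.0214·4/12)
= 12.1794 × 0.992892 = 12.09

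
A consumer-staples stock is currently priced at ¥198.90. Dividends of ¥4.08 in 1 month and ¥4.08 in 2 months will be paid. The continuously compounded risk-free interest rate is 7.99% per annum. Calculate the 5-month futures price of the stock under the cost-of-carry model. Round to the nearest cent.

¥197.28

PV(dividends) I = 4.08·e^(−0.0799·1/12) + 4.08·e^(−0.0799·2/12)
I = 4.0529 + 4.0260 = 8.0789
F = (S − I)·e^(rT) = (198.90 − 8.0789) · e^(0.0799·5/12)
= 190.8211 · e^0.033292 = 190.8211 × 1.033852 = ¥197.28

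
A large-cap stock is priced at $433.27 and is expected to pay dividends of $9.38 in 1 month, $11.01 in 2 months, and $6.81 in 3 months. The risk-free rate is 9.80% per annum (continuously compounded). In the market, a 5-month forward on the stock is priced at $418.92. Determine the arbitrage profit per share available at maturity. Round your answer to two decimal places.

$4.51 per share

PV(dividends) I = 9.38·e^(−0.0980·1/12) + 11.01·e^(−0.0980·2/12) + 6.81·e^(−0.0980·3/12) = 26.7805
Fair forward F* = (S − I)·e^(rT) = (433.27 − 26.7805)·e^0.040833 = 406.4895 × 1.041678 = 423.4312
Market $418.92 < fair 423.4312: forward underpriced → reverse cash-and-carry (short the stock, invest proceeds at r, pay the dividends, go long the forward).
Profit at T = |F_mkt − F*| = |418.92 − 423.4312| = $4.51 per share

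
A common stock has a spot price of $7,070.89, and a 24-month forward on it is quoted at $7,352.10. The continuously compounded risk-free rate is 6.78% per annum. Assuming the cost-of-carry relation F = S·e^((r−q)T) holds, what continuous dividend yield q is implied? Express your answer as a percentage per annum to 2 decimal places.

4.83%

From F = S·e^((r−q)T): (r − q) = ln(F/S)/T
ln(7352.10/7070.89) = ln(1.039770) = 0.039000
(r − q) = 0.039000 / (24/12) = 0.019500
q = r − ln(F/S)/T = 0.0678 − 0.019500 = 0.048300
q = 4.83%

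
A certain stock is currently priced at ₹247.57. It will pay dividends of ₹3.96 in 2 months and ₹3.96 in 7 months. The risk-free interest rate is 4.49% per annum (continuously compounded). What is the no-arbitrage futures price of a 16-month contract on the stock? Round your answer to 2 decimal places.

₹254.58

PV(dividends) I = 3.96·e^(−0.0449·2/12) + 3.96·e^(−0.0449·7/12)
I = 3.9305 + 3.8576 = 7.7881
F = (S − I)·e^(rT) = (247.57 − 7.7881) · e^(0.0449·16/12)
= 239.7819 · e^0.059867 = 239.7819 × 1.061695 = ₹254.58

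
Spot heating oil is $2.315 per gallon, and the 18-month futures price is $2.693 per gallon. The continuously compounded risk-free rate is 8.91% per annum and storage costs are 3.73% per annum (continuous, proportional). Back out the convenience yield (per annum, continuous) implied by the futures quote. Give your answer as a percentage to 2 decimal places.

2.56%

F = S·e^((r+u−y)T) ⇒ (r+u−y) = ln(F/S)/T
ln(2.693/2.315) = 0.151246; /T ⇒ 0.100831
y = r + u − ln(F/S)/T = 0.0891 + 0.0373 − 0.100831 = 0.025569
y = 2.56%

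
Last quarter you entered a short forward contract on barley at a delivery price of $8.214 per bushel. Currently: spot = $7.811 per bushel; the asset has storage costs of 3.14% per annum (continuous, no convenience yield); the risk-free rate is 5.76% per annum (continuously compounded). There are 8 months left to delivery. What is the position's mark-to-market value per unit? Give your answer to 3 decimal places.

Current fair forward for the remaining 8 months: F = S·e^((r + u)·T), (r + u) = 0.0576 + 0.0314 = 0.0890
F = 7.811 · e^(0.0890 × 8/12) = 7.811 × 1.061129 = 8.2885
Value of long forward = (F − K)·e^(−rT) = (8.2885 − 8.214) · e^(−0.0576·8/12)
= 0.0745 × 0.962328 = 0.072
Short position value = −(long value) = -$0.072

-$0.072 per bushel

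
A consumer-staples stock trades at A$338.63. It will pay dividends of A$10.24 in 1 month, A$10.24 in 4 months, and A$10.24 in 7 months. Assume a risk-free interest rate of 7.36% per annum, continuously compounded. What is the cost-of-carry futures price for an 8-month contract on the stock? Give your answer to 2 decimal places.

PV(dividends) I = 10.24·e^(−0.0736·1/12) + 10.24·e^(−0.0736·4/12) + 10.24·e^(−0.0736·7/12)
I = 10.1774 + 9.9918 + 9.8097 = 29.9789
F = (S − I)·e^(rT) = (338.63 − 29.9789) · e^(0.0736·8/12)
= 308.6511 · e^0.049067 = 308.6511 × 1.050291 = A$324.17

A$324.17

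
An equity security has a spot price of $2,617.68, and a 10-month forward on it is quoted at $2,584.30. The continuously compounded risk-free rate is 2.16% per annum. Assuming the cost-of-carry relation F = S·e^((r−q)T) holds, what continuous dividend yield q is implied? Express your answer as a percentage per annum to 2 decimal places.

3.70%

From F = S·e^((r−q)T): (r − q) = ln(F/S)/T
ln(2584.30/2617.68) = ln(0.987248) = -0.012834
(r − q) = -0.012834 / (10/12) = -0.015401
q = r − ln(F/S)/T = 0.0216 + 0.015401 = 0.037001
q = 3.70%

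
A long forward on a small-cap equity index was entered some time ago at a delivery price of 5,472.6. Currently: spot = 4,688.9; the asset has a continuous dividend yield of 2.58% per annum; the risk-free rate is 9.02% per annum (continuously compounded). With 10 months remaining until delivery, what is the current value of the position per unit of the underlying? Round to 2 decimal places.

-487.16

Current fair forward for the remaining 10 months: F = S·e^((r − q)·T), (r − q) = 0.0902 − 0.0258 = 0.0644
F = 4688.9 · e^(0.0644 × 10/12) = 4688.9 × 1.05513283 = 4947.4123
Value of long forward = (F − K)·e^(−rT) = (4947.4123 − 5472.6) · e^(−0.0902·10/12)
= -525.1877 × 0.92758888 = -487.16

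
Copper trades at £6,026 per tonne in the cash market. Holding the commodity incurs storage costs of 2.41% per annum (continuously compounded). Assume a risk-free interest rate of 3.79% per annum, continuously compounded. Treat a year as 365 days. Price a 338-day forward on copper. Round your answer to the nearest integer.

£6,382 per tonne

Net carry = r + u − y = 0.0379 + 0.0241 − 0.0000 = 0.0620
F = S·e^((r+u−y)T) = 6026 · e^(0.0620 × 338/365) = 6026 · e^0.057414
= 6026 × 1.059094 = £6,382 per tonne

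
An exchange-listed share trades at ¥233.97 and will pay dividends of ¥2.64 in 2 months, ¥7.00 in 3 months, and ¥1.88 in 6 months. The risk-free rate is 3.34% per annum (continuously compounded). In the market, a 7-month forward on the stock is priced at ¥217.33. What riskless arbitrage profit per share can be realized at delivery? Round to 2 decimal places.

¥9.60 per share

PV(dividends) I = 2.64·e^(−0.0334·2/12) + 7.00·e^(−0.0334·3/12) + 1.88·e^(−0.0334·6/12) = 11.4160
Fair forward F* = (S − I)·e^(rT) = (233.97 − 11.4160)·e^0.019483 = 222.5540 × 1.019674 = 226.9325
Market ¥217.33 < fair 226.9325: forward underpriced → reverse cash-and-carry (short the stock, invest proceeds at r, pay the dividends, go long the forward).
Profit at T = |F_mkt − F*| = |217.33 − 226.9325| = ¥9.60 per share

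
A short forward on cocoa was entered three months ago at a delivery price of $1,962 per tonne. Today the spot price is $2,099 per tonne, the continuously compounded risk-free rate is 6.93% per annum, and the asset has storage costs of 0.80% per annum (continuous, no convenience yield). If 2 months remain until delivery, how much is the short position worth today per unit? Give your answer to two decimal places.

Current fair forward for the remaining 2 months: F = S·e^((r + u)·T), (r + u) = 0.0693 + 0.0080 = 0.0773
F = 2099 · e^(0.0773 × 2/12) = 2099 × 1.01296668 = 2126.2171
Value of long forward = (F − K)·e^(−rT) = (2126.2171 − 1962) · e^(−0.0693·2/12)
= 164.2171 × 0.98851645 = 162.33
Short position value = −(long value) = -$162.33

-$162.33 per tonne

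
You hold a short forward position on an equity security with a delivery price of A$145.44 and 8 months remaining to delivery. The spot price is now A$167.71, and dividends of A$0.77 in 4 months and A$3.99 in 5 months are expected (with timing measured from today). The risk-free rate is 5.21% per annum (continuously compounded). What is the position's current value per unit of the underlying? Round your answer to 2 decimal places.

-A$22.57

PV(remaining dividends) I = 0.77·e^(−0.0521·4/12) + 3.99·e^(−0.0521·5/12) = 4.6611
Current forward F = (S − I)·e^(rT) = (167.71 − 4.6611)·e^(0.0521·8/12) = 163.0489 × 1.035344 = 168.8117
Value (long) = (F − K)·e^(−rT) = (168.8117 − 145.44) × 0.965863 = 22.5739
Short position value = −(long value) = -A$22.57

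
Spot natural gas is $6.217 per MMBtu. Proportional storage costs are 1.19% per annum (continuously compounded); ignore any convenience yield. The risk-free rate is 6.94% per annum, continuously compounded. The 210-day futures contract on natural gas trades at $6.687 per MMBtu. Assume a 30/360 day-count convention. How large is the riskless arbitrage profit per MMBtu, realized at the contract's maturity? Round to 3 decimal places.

Fair futures: F* = S·e^(carry·T), with carry = (r + u) = 0.0694 + 0.0119 = 0.0813
F* = 6.217 · e^(0.0813 × 210/360) = 6.217 · e^0.047425 = 6.217 × 1.048568 = $6.5189
Market $6.687 > fair $6.5189: forward overpriced → cash-and-carry (buy spot, short the forward).
At maturity, profit = |F_mkt − F*| = |6.687 − 6.5189| = $0.168 per MMBtu

$0.168 per MMBtu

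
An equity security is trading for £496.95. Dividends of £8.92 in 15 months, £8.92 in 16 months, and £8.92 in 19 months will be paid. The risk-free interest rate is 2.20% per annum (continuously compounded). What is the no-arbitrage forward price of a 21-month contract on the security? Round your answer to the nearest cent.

£489.48

PV(dividends) I = 8.92·e^(−0.0220·15/12) + 8.92·e^(−0.0220·16/12) + 8.92·e^(−0.0220·19/12)
I = 8.6780 + 8.6621 + 8.6146 = 25.9547
F = (S − I)·e^(rT) = (496.95 − 25.9547) · e^(0.0220·21/12)
= 470.9953 · e^0.038500 = 470.9953 × 1.039251 = £489.48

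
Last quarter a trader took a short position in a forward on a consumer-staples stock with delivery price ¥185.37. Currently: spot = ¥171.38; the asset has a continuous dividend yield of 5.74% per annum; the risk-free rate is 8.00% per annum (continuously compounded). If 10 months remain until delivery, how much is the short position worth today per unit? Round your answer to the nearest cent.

¥10.04

Current fair forward for the remaining 10 months: F = S·e^((r − q)·T), (r − q) = 0.0800 − 0.0574 = 0.0226
F = 171.38 · e^(0.0226 × 10/12) = 171.38 × 1.019012 = 174.6383
Value of long forward = (F − K)·e^(−rT) = (174.6383 − 185.37) · e^(−0.0800·10/12)
= -10.7317 × 0.935507 = -10.04
Short position value = −(long value) = ¥10.04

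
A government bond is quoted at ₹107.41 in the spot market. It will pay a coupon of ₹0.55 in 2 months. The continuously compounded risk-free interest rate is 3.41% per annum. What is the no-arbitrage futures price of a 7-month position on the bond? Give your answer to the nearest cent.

₹109.01

PV(coupons) I = 0.55·e^(−0.0341·2/12)
I = 0.5469
F = (S − I)·e^(rT) = (107.41 − 0.5469) · e^(0.0341·7/12)
= 106.8631 · e^0.019892 = 106.8631 × 1.020091 = ₹109.01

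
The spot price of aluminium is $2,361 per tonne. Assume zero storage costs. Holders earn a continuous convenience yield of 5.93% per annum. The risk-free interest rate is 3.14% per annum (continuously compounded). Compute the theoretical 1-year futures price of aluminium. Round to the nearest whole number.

$2,296 per tonne

Net carry = r + u − y = 0.0314 + 0.0000 − 0.0593 = -0.0279
F = S·e^((r+u−y)T) = 2361 · e^(-0.0279 × 12/12) = 2361 · e^-0.027900
= 2361 × 0.972486 = $2,296 per tonne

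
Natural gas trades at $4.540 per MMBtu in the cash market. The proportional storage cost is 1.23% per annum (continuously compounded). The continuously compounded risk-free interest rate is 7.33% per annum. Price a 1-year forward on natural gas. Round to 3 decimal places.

Net carry = r + u − y = 0.0733 + 0.0123 − 0.0000 = 0.0856
F = S·e^((r+u−y)T) = 4.540 · e^(0.0856 × 1) = 4.540 · e^0.085600
= 4.540 × 1.089370 = $4.946 per MMBtu

$4.946 per MMBtu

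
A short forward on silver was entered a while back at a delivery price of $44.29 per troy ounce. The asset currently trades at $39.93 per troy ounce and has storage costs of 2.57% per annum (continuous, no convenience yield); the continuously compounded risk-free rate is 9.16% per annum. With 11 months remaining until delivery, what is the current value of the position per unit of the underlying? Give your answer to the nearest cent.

-$0.16 per troy ounce

Current fair forward for the remaining 11 months: F = S·e^((r + u)·T), (r + u) = 0.0916 + 0.0257 = 0.1173
F = 39.93 · e^(0.1173 × 11/12) = 39.93 × 1.113519 = 44.4628
Value of long forward = (F − K)·e^(−rT) = (44.4628 − 44.29) · e^(−0.0916·11/12)
= 0.1728 × 0.919462 = 0.16
Short position value = −(long value) = -$0.16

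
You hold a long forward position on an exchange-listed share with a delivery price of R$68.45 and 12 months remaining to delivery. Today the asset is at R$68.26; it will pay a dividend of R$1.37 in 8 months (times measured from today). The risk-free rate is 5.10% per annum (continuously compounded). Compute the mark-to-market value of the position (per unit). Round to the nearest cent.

PV(remaining dividends) I = 1.37·e^(−0.0510·8/12) = 1.3242
Current forward F = (S − I)·e^(rT) = (68.26 − 1.3242)·e^(0.0510·12/12) = 66.9358 × 1.052323 = 70.4381
Value (long) = (F − K)·e^(−rT) = (70.4381 − 68.45) × 0.950279 = 1.8892
Value = R$1.89

R$1.89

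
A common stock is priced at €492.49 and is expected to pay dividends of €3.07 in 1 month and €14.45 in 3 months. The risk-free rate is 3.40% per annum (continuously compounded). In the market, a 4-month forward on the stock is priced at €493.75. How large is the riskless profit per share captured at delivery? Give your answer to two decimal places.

€13.23 per share

PV(dividends) I = 3.07·e^(−0.0340·1/12) + 14.45·e^(−0.0340·3/12) = 17.3890
Fair forward F* = (S − I)·e^(rT) = (492.49 − 17.3890)·e^0.011333 = 475.1010 × 1.011397 = 480.5157
Market €493.75 > fair 480.5157: forward overpriced → cash-and-carry (borrow at r, buy the stock and collect the dividends, short the forward).
Profit at T = |F_mkt − F*| = |493.75 − 480.5157| = €13.23 per share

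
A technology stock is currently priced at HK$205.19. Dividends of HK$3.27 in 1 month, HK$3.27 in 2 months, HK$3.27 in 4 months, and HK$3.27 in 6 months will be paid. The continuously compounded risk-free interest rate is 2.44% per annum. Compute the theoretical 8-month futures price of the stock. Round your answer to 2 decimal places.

HK$195.35

PV(dividends) I = 3.27·e^(−0.0244·1/12) + 3.27·e^(−0.0244·2/12) + 3.27·e^(−0.0244·4/12) + 3.27·e^(−0.0244·6/12)
I = 3.2634 + 3.2567 + 3.2435 + 3.2303 = 12.9939
F = (S − I)·e^(rT) = (205.19 − 12.9939) · e^(0.0244·8/12)
= 192.1961 · e^0.016267 = 192.1961 × 1.016400 = HK$195.35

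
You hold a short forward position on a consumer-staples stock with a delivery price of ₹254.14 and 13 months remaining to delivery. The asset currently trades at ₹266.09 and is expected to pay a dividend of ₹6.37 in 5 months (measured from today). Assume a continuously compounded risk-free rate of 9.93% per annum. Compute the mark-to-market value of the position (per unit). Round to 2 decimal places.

-₹31.76

PV(remaining dividends) I = 6.37·e^(−0.0993·5/12) = 6.1118
Current forward F = (S − I)·e^(rT) = (266.09 − 6.1118)·e^(0.0993·13/12) = 259.9782 × 1.113574 = 289.5050
Value (long) = (F − K)·e^(−rT) = (289.5050 − 254.14) × 0.898009 = 31.7581
Short position value = −(long value) = -₹31.76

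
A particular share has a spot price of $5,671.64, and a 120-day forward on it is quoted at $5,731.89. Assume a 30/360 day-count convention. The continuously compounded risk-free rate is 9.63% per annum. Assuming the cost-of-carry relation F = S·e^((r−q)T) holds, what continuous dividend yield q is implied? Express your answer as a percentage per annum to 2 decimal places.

6.46%

From F = S·e^((r−q)T): (r − q) = ln(F/S)/T
ln(5731.89/5671.64) = ln(1.010623) = 0.010567
(r − q) = 0.010567 / (120/360) = 0.031701
q = r − ln(F/S)/T = 0.0963 − 0.031701 = 0.064599
q = 6.46%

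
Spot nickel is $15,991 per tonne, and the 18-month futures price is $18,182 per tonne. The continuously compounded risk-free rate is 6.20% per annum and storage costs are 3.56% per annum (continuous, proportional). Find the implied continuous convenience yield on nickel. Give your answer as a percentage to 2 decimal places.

F = S·e^((r+u−y)T) ⇒ (r+u−y) = ln(F/S)/T
ln(18182/15991) = 0.128406; /T ⇒ 0.085604
y = r + u − ln(F/S)/T = 0.0620 + 0.0356 − 0.085604 = 0.011996
y = 1.20%

1.20%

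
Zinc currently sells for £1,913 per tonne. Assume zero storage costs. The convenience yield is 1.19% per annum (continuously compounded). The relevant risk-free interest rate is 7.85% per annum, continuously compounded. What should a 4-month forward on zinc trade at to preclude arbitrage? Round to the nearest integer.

£1,956 per tonne

Net carry = r + u − y = 0.0785 + 0.0000 − 0.0119 = 0.0666
F = S·e^((r+u−y)T) = 1913 · e^(0.0666 × 4/12) = 1913 · e^0.022200
= 1913 × 1.022448 = £1,956 per tonne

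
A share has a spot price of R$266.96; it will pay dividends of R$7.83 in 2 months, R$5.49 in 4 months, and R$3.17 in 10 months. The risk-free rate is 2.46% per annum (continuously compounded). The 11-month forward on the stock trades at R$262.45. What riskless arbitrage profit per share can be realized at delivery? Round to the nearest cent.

PV(dividends) I = 7.83·e^(−0.0246·2/12) + 5.49·e^(−0.0246·4/12) + 3.17·e^(−0.0246·10/12) = 16.3488
Fair forward F* = (S − I)·e^(rT) = (266.96 − 16.3488)·e^0.022550 = 250.6112 × 1.022806 = 256.3266
Market R$262.45 > fair 256.3266: forward overpriced → cash-and-carry (borrow at r, buy the stock and collect the dividends, short the forward).
Profit at T = |F_mkt − F*| = |262.45 − 256.3266| = R$6.12 per share

R$6.12 per share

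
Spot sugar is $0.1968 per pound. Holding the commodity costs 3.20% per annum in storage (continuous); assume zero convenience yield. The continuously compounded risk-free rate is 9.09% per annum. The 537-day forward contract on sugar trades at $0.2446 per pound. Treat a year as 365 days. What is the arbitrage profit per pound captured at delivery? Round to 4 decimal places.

Fair forward: F* = S·e^(carry·T), with carry = (r + u) = 0.0909 + 0.0320 = 0.1229
F* = 0.1968 · e^(0.1229 × 537/365) = 0.1968 · e^0.180815 = 0.1968 × 1.198193 = $0.2358
Market $0.2446 > fair $0.2358: forward overpriced → cash-and-carry (buy spot, short the forward).
At maturity, profit = |F_mkt − F*| = |0.2446 − 0.2358| = $0.0088 per pound

$0.0088 per pound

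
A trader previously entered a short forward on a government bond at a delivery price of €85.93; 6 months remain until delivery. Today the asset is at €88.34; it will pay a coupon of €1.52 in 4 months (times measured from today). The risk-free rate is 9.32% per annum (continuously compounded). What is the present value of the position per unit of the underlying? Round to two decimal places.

PV(remaining coupons) I = 1.52·e^(−0.0932·4/12) = 1.4735
Current forward F = (S − I)·e^(rT) = (88.34 − 1.4735)·e^(0.0932·6/12) = 86.8665 × 1.047703 = 91.0103
Value (long) = (F − K)·e^(−rT) = (91.0103 − 85.93) × 0.954469 = 4.8490
Short position value = −(long value) = -€4.85

-€4.85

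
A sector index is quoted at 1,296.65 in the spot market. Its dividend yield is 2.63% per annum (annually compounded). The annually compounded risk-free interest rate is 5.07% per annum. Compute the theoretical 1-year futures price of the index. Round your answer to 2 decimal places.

F = S · (1+r)^T / (1+q)^T
= 1296.65 × 1.05070000 / 1.02630000 = 1296.65 × 1.02377472
F = 1,327.48

1,327.48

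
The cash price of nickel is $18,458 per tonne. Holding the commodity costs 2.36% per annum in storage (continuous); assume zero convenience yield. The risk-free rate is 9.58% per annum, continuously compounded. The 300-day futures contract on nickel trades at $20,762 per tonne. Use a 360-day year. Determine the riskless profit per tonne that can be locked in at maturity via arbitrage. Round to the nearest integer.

Fair futures: F* = S·e^(carry·T), with carry = (r + u) = 0.0958 + 0.0236 = 0.1194
F* = 18458 · e^(0.1194 × 300/360) = 18458 · e^0.099500 = 18458 × 1.104618 = $20389.0390
Market $20762 > fair $20389.0390: forward overpriced → cash-and-carry (buy spot, short the forward).
At maturity, profit = |F_mkt − F*| = |20762 − 20389.0390| = $373 per tonne

$373 per tonne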